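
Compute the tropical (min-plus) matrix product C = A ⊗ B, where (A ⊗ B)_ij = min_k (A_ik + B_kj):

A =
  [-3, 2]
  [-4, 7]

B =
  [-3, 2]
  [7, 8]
A ⊗ B =
  [-6, -1]
  [-7, -2]

Apply the min-plus product entry-by-entry:
  C[0][0] = min over k of (A[0][0] + B[0][0] = -3 + -3 = -6, A[0][1] + B[1][0] = 2 + 7 = 9) = -6 (attained at k = 0)
  C[0][1] = min over k of (A[0][0] + B[0][1] = -3 + 2 = -1, A[0][1] + B[1][1] = 2 + 8 = 10) = -1 (attained at k = 0)
  C[1][0] = min over k of (A[1][0] + B[0][0] = -4 + -3 = -7, A[1][1] + B[1][0] = 7 + 7 = 14) = -7 (attained at k = 0)
  C[1][1] = min over k of (A[1][0] + B[0][1] = -4 + 2 = -2, A[1][1] + B[1][1] = 7 + 8 = 15) = -2 (attained at k = 0)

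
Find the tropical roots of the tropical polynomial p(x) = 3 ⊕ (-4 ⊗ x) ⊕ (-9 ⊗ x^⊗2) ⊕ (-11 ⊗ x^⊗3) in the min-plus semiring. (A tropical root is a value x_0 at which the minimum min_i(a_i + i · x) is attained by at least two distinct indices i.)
Roots: {2, 5, 7}

Each tropical root is a break point of the lower envelope of the lines y = a_i + i · x (there are 4 lines, with slopes 0, 1, ..., 3). Only the lines that attain the minimum somewhere contribute to roots; other lines are dominated. Here the surviving (envelope) indices are i = 3, i = 2, i = 1, i = 0.
Intersections between consecutive envelope lines give the roots: for adjacent envelope indices i < j the intersection is x = (a_i − a_j) / (j − i). Reading off the sorted break points: {2, 5, 7}.
Verification: at each break x_0, at least two indices attain the minimum of min_i(a_i + i · x_0).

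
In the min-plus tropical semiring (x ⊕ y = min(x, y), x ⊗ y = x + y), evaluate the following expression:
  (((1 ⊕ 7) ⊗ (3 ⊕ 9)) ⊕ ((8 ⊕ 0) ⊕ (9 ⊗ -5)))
(((1 ⊕ 7) ⊗ (3 ⊕ 9)) ⊕ ((8 ⊕ 0) ⊕ (9 ⊗ -5))) = 0

Expand innermost to outermost. Recall ⊕ takes the minimum of its arguments and ⊗ takes their sum. Working out the expression (((1 ⊕ 7) ⊗ (3 ⊕ 9)) ⊕ ((8 ⊕ 0) ⊕ (9 ⊗ -5))) gives 0.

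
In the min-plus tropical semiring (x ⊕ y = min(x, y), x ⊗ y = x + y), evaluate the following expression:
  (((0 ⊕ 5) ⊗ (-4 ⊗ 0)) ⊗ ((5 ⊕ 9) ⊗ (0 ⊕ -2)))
(((0 ⊕ 5) ⊗ (-4 ⊗ 0)) ⊗ ((5 ⊕ 9) ⊗ (0 ⊕ -2))) = -1

Expand innermost to outermost. Recall ⊕ takes the minimum of its arguments and ⊗ takes their sum. Working out the expression (((0 ⊕ 5) ⊗ (-4 ⊗ 0)) ⊗ ((5 ⊕ 9) ⊗ (0 ⊕ -2))) gives -1.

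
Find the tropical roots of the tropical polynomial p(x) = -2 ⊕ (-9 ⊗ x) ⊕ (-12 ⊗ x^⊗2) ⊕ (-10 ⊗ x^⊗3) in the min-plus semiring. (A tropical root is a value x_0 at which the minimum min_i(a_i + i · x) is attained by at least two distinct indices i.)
Roots: {-2, 3, 7}

Each tropical root is a break point of the lower envelope of the lines y = a_i + i · x (there are 4 lines, with slopes 0, 1, ..., 3). Only the lines that attain the minimum somewhere contribute to roots; other lines are dominated. Here the surviving (envelope) indices are i = 3, i = 2, i = 1, i = 0.
Intersections between consecutive envelope lines give the roots: for adjacent envelope indices i < j the intersection is x = (a_i − a_j) / (j − i). Reading off the sorted break points: {-2, 3, 7}.
Verification: at each break x_0, at least two indices attain the minimum of min_i(a_i + i · x_0).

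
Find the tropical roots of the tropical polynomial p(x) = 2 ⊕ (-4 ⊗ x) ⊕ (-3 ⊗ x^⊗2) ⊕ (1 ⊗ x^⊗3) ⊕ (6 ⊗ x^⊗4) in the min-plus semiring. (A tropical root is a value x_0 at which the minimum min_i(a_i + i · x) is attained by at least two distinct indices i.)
Roots: {-5, -4, -1, 6}

Each tropical root is a break point of the lower envelope of the lines y = a_i + i · x (there are 5 lines, with slopes 0, 1, ..., 4). Only the lines that attain the minimum somewhere contribute to roots; other lines are dominated. Here the surviving (envelope) indices are i = 4, i = 3, i = 2, i = 1, i = 0.
Intersections between consecutive envelope lines give the roots: for adjacent envelope indices i < j the intersection is x = (a_i − a_j) / (j − i). Reading off the sorted break points: {-5, -4, -1, 6}.
Verification: at each break x_0, at least two indices attain the minimum of min_i(a_i + i · x_0).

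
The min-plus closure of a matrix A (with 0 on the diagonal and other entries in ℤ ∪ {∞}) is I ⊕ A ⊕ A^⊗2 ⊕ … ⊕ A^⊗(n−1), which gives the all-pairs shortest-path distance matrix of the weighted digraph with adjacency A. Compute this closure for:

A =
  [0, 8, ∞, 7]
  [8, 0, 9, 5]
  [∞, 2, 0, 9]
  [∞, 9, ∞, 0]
Closure =
  [0, 8, 17, 7]
  [8, 0, 9, 5]
  [10, 2, 0, 7]
  [17, 9, 18, 0]

This is the Floyd-Warshall all-pairs shortest-path computation. For each intermediate vertex k = 0, 1, …, 3, update dist[i][j] ← min(dist[i][j], dist[i][k] + dist[k][j]). The final matrix gives, for each (i, j), the minimum total weight of any directed path from i to j (possibly empty when i = j).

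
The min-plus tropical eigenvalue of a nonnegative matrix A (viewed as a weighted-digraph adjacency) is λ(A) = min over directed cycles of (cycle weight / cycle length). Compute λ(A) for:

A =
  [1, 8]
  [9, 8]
λ(A) = 1

Enumerate directed cycles and compute their means (weight / length). Sample:
  cycle 0 → 0: weight = 1, length = 1, mean = 1/1 ≈ 1.000
  cycle 1 → 1: weight = 8, length = 1, mean = 8/1 ≈ 8.000
  cycle 0 → 1 → 0: weight = 17, length = 2, mean = 17/2 ≈ 8.500
  cycle 1 → 0 → 1: weight = 17, length = 2, mean = 17/2 ≈ 8.500
Minimum mean = 1.000, attained e.g. along the cycle 0 → 0 with weight 1 and length 1. So λ(A) = 1/1 = 1.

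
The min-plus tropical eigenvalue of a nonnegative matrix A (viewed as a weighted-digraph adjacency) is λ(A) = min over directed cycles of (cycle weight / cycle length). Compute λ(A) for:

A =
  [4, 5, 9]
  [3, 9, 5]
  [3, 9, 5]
λ(A) = 4

Enumerate directed cycles and compute their means (weight / length). Sample:
  cycle 0 → 0: weight = 4, length = 1, mean = 4/1 ≈ 4.000
  cycle 1 → 1: weight = 9, length = 1, mean = 9/1 ≈ 9.000
  cycle 2 → 2: weight = 5, length = 1, mean = 5/1 ≈ 5.000
  cycle 0 → 1 → 0: weight = 8, length = 2, mean = 8/2 ≈ 4.000
  cycle 0 → 2 → 0: weight = 12, length = 2, mean = 12/2 ≈ 6.000
  cycle 1 → 0 → 1: weight = 8, length = 2, mean = 8/2 ≈ 4.000
Minimum mean = 4.000, attained e.g. along the cycle 0 → 0 with weight 4 and length 1. So λ(A) = 4/1 = 4.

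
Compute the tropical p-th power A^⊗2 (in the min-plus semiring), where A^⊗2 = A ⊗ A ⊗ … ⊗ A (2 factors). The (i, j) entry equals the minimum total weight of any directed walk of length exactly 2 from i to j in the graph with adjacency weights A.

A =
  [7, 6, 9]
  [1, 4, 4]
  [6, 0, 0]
A^⊗2 =
  [7, 9, 9]
  [5, 4, 4]
  [1, 0, 0]

Each entry (A^⊗2)_ij equals the minimum over all length-2 walks i = v_0 → v_1 → … → v_2 = j of Σ_t A[v_t][v_{t+1}]. For example, for (i, j) = (0, 2) we minimise over 3 possible intermediate vertex sequences; the minimum is 9, attained along the walk 0 → 2 → 2.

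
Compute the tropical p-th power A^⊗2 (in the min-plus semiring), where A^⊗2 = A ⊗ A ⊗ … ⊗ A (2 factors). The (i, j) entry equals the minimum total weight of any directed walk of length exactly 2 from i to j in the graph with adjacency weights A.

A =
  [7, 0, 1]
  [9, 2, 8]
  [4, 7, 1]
A^⊗2 =
  [5, 2, 2]
  [11, 4, 9]
  [5, 4, 2]

Each entry (A^⊗2)_ij equals the minimum over all length-2 walks i = v_0 → v_1 → … → v_2 = j of Σ_t A[v_t][v_{t+1}]. For example, for (i, j) = (0, 2) we minimise over 3 possible intermediate vertex sequences; the minimum is 2, attained along the walk 0 → 2 → 2.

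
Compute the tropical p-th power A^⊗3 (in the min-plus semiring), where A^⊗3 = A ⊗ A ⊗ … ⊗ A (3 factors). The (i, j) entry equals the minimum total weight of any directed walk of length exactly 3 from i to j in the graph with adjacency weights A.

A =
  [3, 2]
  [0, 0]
A^⊗3 =
  [2, 2]
  [0, 0]

Each entry (A^⊗3)_ij equals the minimum over all length-3 walks i = v_0 → v_1 → … → v_3 = j of Σ_t A[v_t][v_{t+1}]. For example, for (i, j) = (0, 1) we minimise over 4 possible intermediate vertex sequences; the minimum is 2, attained along the walk 0 → 1 → 1 → 1.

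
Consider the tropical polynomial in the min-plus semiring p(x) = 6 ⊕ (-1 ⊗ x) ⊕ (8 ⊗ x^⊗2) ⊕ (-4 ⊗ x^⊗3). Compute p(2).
p(2) = 1

A tropical monomial a ⊗ x^⊗i evaluates to a + i · x. Evaluating each term at x = 2:
  Term 0 contributes 6 + 0 · 2 = 6
  Term 1 contributes -1 + 1 · 2 = 1
  Term 2 contributes 8 + 2 · 2 = 12
  Term 3 contributes -4 + 3 · 2 = 2
p(2) = ⊕ of these = min[6, 1, 12, 2] = 1.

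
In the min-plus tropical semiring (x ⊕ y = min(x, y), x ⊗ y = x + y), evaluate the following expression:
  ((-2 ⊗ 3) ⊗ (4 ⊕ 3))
((-2 ⊗ 3) ⊗ (4 ⊕ 3)) = 4

Expand innermost to outermost. Recall ⊕ takes the minimum of its arguments and ⊗ takes their sum. Working out the expression ((-2 ⊗ 3) ⊗ (4 ⊕ 3)) gives 4.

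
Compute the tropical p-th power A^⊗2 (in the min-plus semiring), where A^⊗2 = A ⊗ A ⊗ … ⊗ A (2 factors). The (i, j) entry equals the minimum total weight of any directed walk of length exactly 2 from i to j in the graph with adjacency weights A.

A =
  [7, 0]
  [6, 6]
A^⊗2 =
  [6, 6]
  [12, 6]

Each entry (A^⊗2)_ij equals the minimum over all length-2 walks i = v_0 → v_1 → … → v_2 = j of Σ_t A[v_t][v_{t+1}]. For example, for (i, j) = (0, 1) we minimise over 2 possible intermediate vertex sequences; the minimum is 6, attained along the walk 0 → 1 → 1.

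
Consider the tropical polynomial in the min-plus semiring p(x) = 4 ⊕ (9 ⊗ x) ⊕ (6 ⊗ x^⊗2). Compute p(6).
p(6) = 4

A tropical monomial a ⊗ x^⊗i evaluates to a + i · x. Evaluating each term at x = 6:
  Term 0 contributes 4 + 0 · 6 = 4
  Term 1 contributes 9 + 1 · 6 = 15
  Term 2 contributes 6 + 2 · 6 = 18
p(6) = ⊕ of these = min[4, 15, 18] = 4.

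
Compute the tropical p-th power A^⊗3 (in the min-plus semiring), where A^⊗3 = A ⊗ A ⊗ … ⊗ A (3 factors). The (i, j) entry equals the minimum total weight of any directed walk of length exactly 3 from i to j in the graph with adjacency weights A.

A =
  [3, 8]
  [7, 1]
A^⊗3 =
  [9, 10]
  [9, 3]

Each entry (A^⊗3)_ij equals the minimum over all length-3 walks i = v_0 → v_1 → … → v_3 = j of Σ_t A[v_t][v_{t+1}]. For example, for (i, j) = (0, 1) we minimise over 4 possible intermediate vertex sequences; the minimum is 10, attained along the walk 0 → 1 → 1 → 1.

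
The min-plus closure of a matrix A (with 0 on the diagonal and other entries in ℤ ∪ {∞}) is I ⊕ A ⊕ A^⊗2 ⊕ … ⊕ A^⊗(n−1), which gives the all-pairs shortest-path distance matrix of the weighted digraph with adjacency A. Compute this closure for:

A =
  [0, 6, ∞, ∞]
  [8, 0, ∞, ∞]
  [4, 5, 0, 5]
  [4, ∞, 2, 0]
Closure =
  [0, 6, ∞, ∞]
  [8, 0, ∞, ∞]
  [4, 5, 0, 5]
  [4, 7, 2, 0]

This is the Floyd-Warshall all-pairs shortest-path computation. For each intermediate vertex k = 0, 1, …, 3, update dist[i][j] ← min(dist[i][j], dist[i][k] + dist[k][j]). The final matrix gives, for each (i, j), the minimum total weight of any directed path from i to j (possibly empty when i = j).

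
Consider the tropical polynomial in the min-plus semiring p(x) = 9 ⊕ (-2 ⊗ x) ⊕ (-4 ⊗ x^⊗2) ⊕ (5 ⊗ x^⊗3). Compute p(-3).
p(-3) = -10

A tropical monomial a ⊗ x^⊗i evaluates to a + i · x. Evaluating each term at x = -3:
  Term 0 contributes 9 + 0 · -3 = 9
  Term 1 contributes -2 + 1 · -3 = -5
  Term 2 contributes -4 + 2 · -3 = -10
  Term 3 contributes 5 + 3 · -3 = -4
p(-3) = ⊕ of these = min[9, -5, -10, -4] = -10.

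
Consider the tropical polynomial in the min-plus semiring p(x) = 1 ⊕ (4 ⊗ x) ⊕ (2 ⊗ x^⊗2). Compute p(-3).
p(-3) = -4

A tropical monomial a ⊗ x^⊗i evaluates to a + i · x. Evaluating each term at x = -3:
  Term 0 contributes 1 + 0 · -3 = 1
  Term 1 contributes 4 + 1 · -3 = 1
  Term 2 contributes 2 + 2 · -3 = -4
p(-3) = ⊕ of these = min[1, 1, -4] = -4.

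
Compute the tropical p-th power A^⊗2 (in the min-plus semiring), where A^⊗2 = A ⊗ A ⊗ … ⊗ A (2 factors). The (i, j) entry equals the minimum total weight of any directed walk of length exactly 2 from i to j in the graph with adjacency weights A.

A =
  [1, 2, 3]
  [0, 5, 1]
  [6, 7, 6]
A^⊗2 =
  [2, 3, 3]
  [1, 2, 3]
  [7, 8, 8]

Each entry (A^⊗2)_ij equals the minimum over all length-2 walks i = v_0 → v_1 → … → v_2 = j of Σ_t A[v_t][v_{t+1}]. For example, for (i, j) = (0, 2) we minimise over 3 possible intermediate vertex sequences; the minimum is 3, attained along the walk 0 → 1 → 2.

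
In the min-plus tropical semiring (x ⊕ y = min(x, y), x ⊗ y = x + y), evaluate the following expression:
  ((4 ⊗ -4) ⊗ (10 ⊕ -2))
((4 ⊗ -4) ⊗ (10 ⊕ -2)) = -2

Expand innermost to outermost. Recall ⊕ takes the minimum of its arguments and ⊗ takes their sum. Working out the expression ((4 ⊗ -4) ⊗ (10 ⊕ -2)) gives -2.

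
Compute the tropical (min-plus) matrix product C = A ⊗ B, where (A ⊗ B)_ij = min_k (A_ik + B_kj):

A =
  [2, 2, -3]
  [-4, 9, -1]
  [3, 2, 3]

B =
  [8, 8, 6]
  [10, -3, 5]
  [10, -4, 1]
A ⊗ B =
  [7, -7, -2]
  [4, -5, 0]
  [11, -1, 4]

Apply the min-plus product entry-by-entry:
  C[0][0] = min over k of (A[0][0] + B[0][0] = 2 + 8 = 10, A[0][1] + B[1][0] = 2 + 10 = 12, A[0][2] + B[2][0] = -3 + 10 = 7) = 7 (attained at k = 2)
  C[0][1] = min over k of (A[0][0] + B[0][1] = 2 + 8 = 10, A[0][1] + B[1][1] = 2 + -3 = -1, A[0][2] + B[2][1] = -3 + -4 = -7) = -7 (attained at k = 2)
  C[0][2] = min over k of (A[0][0] + B[0][2] = 2 + 6 = 8, A[0][1] + B[1][2] = 2 + 5 = 7, A[0][2] + B[2][2] = -3 + 1 = -2) = -2 (attained at k = 2)
  C[1][0] = min over k of (A[1][0] + B[0][0] = -4 + 8 = 4, A[1][1] + B[1][0] = 9 + 10 = 19, A[1][2] + B[2][0] = -1 + 10 = 9) = 4 (attained at k = 0)
  C[1][1] = min over k of (A[1][0] + B[0][1] = -4 + 8 = 4, A[1][1] + B[1][1] = 9 + -3 = 6, A[1][2] + B[2][1] = -1 + -4 = -5) = -5 (attained at k = 2)
  C[1][2] = min over k of (A[1][0] + B[0][2] = -4 + 6 = 2, A[1][1] + B[1][2] = 9 + 5 = 14, A[1][2] + B[2][2] = -1 + 1 = 0) = 0 (attained at k = 2)
  C[2][0] = min over k of (A[2][0] + B[0][0] = 3 + 8 = 11, A[2][1] + B[1][0] = 2 + 10 = 12, A[2][2] + B[2][0] = 3 + 10 = 13) = 11 (attained at k = 0)
  C[2][1] = min over k of (A[2][0] + B[0][1] = 3 + 8 = 11, A[2][1] + B[1][1] = 2 + -3 = -1, A[2][2] + B[2][1] = 3 + -4 = -1) = -1 (attained at k = 1)
  C[2][2] = min over k of (A[2][0] + B[0][2] = 3 + 6 = 9, A[2][1] + B[1][2] = 2 + 5 = 7, A[2][2] + B[2][2] = 3 + 1 = 4) = 4 (attained at k = 2)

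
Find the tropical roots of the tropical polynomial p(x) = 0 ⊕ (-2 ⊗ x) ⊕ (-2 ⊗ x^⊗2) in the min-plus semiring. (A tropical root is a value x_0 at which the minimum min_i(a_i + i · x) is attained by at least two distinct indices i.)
Roots: {0, 2}

Each tropical root is a break point of the lower envelope of the lines y = a_i + i · x (there are 3 lines, with slopes 0, 1, ..., 2). Only the lines that attain the minimum somewhere contribute to roots; other lines are dominated. Here the surviving (envelope) indices are i = 2, i = 1, i = 0.
Intersections between consecutive envelope lines give the roots: for adjacent envelope indices i < j the intersection is x = (a_i − a_j) / (j − i). Reading off the sorted break points: {0, 2}.
Verification: at each break x_0, at least two indices attain the minimum of min_i(a_i + i · x_0).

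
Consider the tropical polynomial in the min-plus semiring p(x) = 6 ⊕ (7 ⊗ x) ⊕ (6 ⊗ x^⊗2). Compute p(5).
p(5) = 6

A tropical monomial a ⊗ x^⊗i evaluates to a + i · x. Evaluating each term at x = 5:
  Term 0 contributes 6 + 0 · 5 = 6
  Term 1 contributes 7 + 1 · 5 = 12
  Term 2 contributes 6 + 2 · 5 = 16
p(5) = ⊕ of these = min[6, 12, 16] = 6.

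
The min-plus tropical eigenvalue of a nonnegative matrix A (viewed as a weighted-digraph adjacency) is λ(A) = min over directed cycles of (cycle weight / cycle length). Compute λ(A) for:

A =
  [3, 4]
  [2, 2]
λ(A) = 2

Enumerate directed cycles and compute their means (weight / length). Sample:
  cycle 0 → 0: weight = 3, length = 1, mean = 3/1 ≈ 3.000
  cycle 1 → 1: weight = 2, length = 1, mean = 2/1 ≈ 2.000
  cycle 0 → 1 → 0: weight = 6, length = 2, mean = 6/2 ≈ 3.000
  cycle 1 → 0 → 1: weight = 6, length = 2, mean = 6/2 ≈ 3.000
Minimum mean = 2.000, attained e.g. along the cycle 1 → 1 with weight 2 and length 1. So λ(A) = 2/1 = 2.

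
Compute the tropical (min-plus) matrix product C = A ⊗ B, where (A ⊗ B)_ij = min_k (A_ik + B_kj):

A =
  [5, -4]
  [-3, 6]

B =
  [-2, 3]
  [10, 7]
A ⊗ B =
  [3, 3]
  [-5, 0]

Apply the min-plus product entry-by-entry:
  C[0][0] = min over k of (A[0][0] + B[0][0] = 5 + -2 = 3, A[0][1] + B[1][0] = -4 + 10 = 6) = 3 (attained at k = 0)
  C[0][1] = min over k of (A[0][0] + B[0][1] = 5 + 3 = 8, A[0][1] + B[1][1] = -4 + 7 = 3) = 3 (attained at k = 1)
  C[1][0] = min over k of (A[1][0] + B[0][0] = -3 + -2 = -5, A[1][1] + B[1][0] = 6 + 10 = 16) = -5 (attained at k = 0)
  C[1][1] = min over k of (A[1][0] + B[0][1] = -3 + 3 = 0, A[1][1] + B[1][1] = 6 + 7 = 13) = 0 (attained at k = 0)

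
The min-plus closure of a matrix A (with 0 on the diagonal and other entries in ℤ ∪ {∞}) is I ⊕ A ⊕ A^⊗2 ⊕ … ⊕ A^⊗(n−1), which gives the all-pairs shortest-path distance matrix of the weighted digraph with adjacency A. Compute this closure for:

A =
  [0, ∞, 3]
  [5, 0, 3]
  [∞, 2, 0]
Closure =
  [0, 5, 3]
  [5, 0, 3]
  [7, 2, 0]

This is the Floyd-Warshall all-pairs shortest-path computation. For each intermediate vertex k = 0, 1, …, 2, update dist[i][j] ← min(dist[i][j], dist[i][k] + dist[k][j]). The final matrix gives, for each (i, j), the minimum total weight of any directed path from i to j (possibly empty when i = j).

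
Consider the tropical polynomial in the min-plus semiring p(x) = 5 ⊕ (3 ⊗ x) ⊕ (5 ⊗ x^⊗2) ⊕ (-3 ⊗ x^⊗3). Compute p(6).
p(6) = 5

A tropical monomial a ⊗ x^⊗i evaluates to a + i · x. Evaluating each term at x = 6:
  Term 0 contributes 5 + 0 · 6 = 5
  Term 1 contributes 3 + 1 · 6 = 9
  Term 2 contributes 5 + 2 · 6 = 17
  Term 3 contributes -3 + 3 · 6 = 15
p(6) = ⊕ of these = min[5, 9, 17, 15] = 5.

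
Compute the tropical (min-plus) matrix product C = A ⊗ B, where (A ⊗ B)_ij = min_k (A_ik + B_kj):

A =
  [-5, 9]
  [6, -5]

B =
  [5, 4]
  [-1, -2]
A ⊗ B =
  [0, -1]
  [-6, -7]

Apply the min-plus product entry-by-entry:
  C[0][0] = min over k of (A[0][0] + B[0][0] = -5 + 5 = 0, A[0][1] + B[1][0] = 9 + -1 = 8) = 0 (attained at k = 0)
  C[0][1] = min over k of (A[0][0] + B[0][1] = -5 + 4 = -1, A[0][1] + B[1][1] = 9 + -2 = 7) = -1 (attained at k = 0)
  C[1][0] = min over k of (A[1][0] + B[0][0] = 6 + 5 = 11, A[1][1] + B[1][0] = -5 + -1 = -6) = -6 (attained at k = 1)
  C[1][1] = min over k of (A[1][0] + B[0][1] = 6 + 4 = 10, A[1][1] + B[1][1] = -5 + -2 = -7) = -7 (attained at k = 1)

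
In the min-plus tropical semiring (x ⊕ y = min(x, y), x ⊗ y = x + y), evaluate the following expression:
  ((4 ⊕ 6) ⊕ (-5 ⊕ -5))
((4 ⊕ 6) ⊕ (-5 ⊕ -5)) = -5

Expand innermost to outermost. Recall ⊕ takes the minimum of its arguments and ⊗ takes their sum. Working out the expression ((4 ⊕ 6) ⊕ (-5 ⊕ -5)) gives -5.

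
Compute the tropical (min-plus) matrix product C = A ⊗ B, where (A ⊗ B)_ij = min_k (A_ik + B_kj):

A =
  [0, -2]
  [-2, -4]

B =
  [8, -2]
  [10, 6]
A ⊗ B =
  [8, -2]
  [6, -4]

Apply the min-plus product entry-by-entry:
  C[0][0] = min over k of (A[0][0] + B[0][0] = 0 + 8 = 8, A[0][1] + B[1][0] = -2 + 10 = 8) = 8 (attained at k = 0)
  C[0][1] = min over k of (A[0][0] + B[0][1] = 0 + -2 = -2, A[0][1] + B[1][1] = -2 + 6 = 4) = -2 (attained at k = 0)
  C[1][0] = min over k of (A[1][0] + B[0][0] = -2 + 8 = 6, A[1][1] + B[1][0] = -4 + 10 = 6) = 6 (attained at k = 0)
  C[1][1] = min over k of (A[1][0] + B[0][1] = -2 + -2 = -4, A[1][1] + B[1][1] = -4 + 6 = 2) = -4 (attained at k = 0)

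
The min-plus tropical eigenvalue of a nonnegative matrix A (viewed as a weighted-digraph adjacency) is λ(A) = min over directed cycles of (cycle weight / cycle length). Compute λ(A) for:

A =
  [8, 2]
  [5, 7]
λ(A) = 7/2

Enumerate directed cycles and compute their means (weight / length). Sample:
  cycle 0 → 0: weight = 8, length = 1, mean = 8/1 ≈ 8.000
  cycle 1 → 1: weight = 7, length = 1, mean = 7/1 ≈ 7.000
  cycle 0 → 1 → 0: weight = 7, length = 2, mean = 7/2 ≈ 3.500
  cycle 1 → 0 → 1: weight = 7, length = 2, mean = 7/2 ≈ 3.500
Minimum mean = 3.500, attained e.g. along the cycle 0 → 1 → 0 with weight 7 and length 2. So λ(A) = 7/2 = 7/2.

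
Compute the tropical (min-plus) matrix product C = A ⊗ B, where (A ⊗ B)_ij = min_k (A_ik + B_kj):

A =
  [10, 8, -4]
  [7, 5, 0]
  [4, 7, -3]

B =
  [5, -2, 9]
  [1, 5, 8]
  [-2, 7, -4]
A ⊗ B =
  [-6, 3, -8]
  [-2, 5, -4]
  [-5, 2, -7]

Apply the min-plus product entry-by-entry:
  C[0][0] = min over k of (A[0][0] + B[0][0] = 10 + 5 = 15, A[0][1] + B[1][0] = 8 + 1 = 9, A[0][2] + B[2][0] = -4 + -2 = -6) = -6 (attained at k = 2)
  C[0][1] = min over k of (A[0][0] + B[0][1] = 10 + -2 = 8, A[0][1] + B[1][1] = 8 + 5 = 13, A[0][2] + B[2][1] = -4 + 7 = 3) = 3 (attained at k = 2)
  C[0][2] = min over k of (A[0][0] + B[0][2] = 10 + 9 = 19, A[0][1] + B[1][2] = 8 + 8 = 16, A[0][2] + B[2][2] = -4 + -4 = -8) = -8 (attained at k = 2)
  C[1][0] = min over k of (A[1][0] + B[0][0] = 7 + 5 = 12, A[1][1] + B[1][0] = 5 + 1 = 6, A[1][2] + B[2][0] = 0 + -2 = -2) = -2 (attained at k = 2)
  C[1][1] = min over k of (A[1][0] + B[0][1] = 7 + -2 = 5, A[1][1] + B[1][1] = 5 + 5 = 10, A[1][2] + B[2][1] = 0 + 7 = 7) = 5 (attained at k = 0)
  C[1][2] = min over k of (A[1][0] + B[0][2] = 7 + 9 = 16, A[1][1] + B[1][2] = 5 + 8 = 13, A[1][2] + B[2][2] = 0 + -4 = -4) = -4 (attained at k = 2)
  C[2][0] = min over k of (A[2][0] + B[0][0] = 4 + 5 = 9, A[2][1] + B[1][0] = 7 + 1 = 8, A[2][2] + B[2][0] = -3 + -2 = -5) = -5 (attained at k = 2)
  C[2][1] = min over k of (A[2][0] + B[0][1] = 4 + -2 = 2, A[2][1] + B[1][1] = 7 + 5 = 12, A[2][2] + B[2][1] = -3 + 7 = 4) = 2 (attained at k = 0)
  C[2][2] = min over k of (A[2][0] + B[0][2] = 4 + 9 = 13, A[2][1] + B[1][2] = 7 + 8 = 15, A[2][2] + B[2][2] = -3 + -4 = -7) = -7 (attained at k = 2)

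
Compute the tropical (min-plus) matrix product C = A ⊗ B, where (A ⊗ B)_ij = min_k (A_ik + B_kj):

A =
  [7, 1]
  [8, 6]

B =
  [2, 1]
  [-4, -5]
A ⊗ B =
  [-3, -4]
  [2, 1]

Apply the min-plus product entry-by-entry:
  C[0][0] = min over k of (A[0][0] + B[0][0] = 7 + 2 = 9, A[0][1] + B[1][0] = 1 + -4 = -3) = -3 (attained at k = 1)
  C[0][1] = min over k of (A[0][0] + B[0][1] = 7 + 1 = 8, A[0][1] + B[1][1] = 1 + -5 = -4) = -4 (attained at k = 1)
  C[1][0] = min over k of (A[1][0] + B[0][0] = 8 + 2 = 10, A[1][1] + B[1][0] = 6 + -4 = 2) = 2 (attained at k = 1)
  C[1][1] = min over k of (A[1][0] + B[0][1] = 8 + 1 = 9, A[1][1] + B[1][1] = 6 + -5 = 1) = 1 (attained at k = 1)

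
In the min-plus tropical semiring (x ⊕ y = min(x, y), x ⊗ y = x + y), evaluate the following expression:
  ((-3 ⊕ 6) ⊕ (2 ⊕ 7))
((-3 ⊕ 6) ⊕ (2 ⊕ 7)) = -3

Expand innermost to outermost. Recall ⊕ takes the minimum of its arguments and ⊗ takes their sum. Working out the expression ((-3 ⊕ 6) ⊕ (2 ⊕ 7)) gives -3.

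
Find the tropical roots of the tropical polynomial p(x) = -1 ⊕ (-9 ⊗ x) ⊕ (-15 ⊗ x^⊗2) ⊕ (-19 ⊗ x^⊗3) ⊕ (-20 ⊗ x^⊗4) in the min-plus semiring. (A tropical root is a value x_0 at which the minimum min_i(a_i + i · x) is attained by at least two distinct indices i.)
Roots: {1, 4, 6, 8}

Each tropical root is a break point of the lower envelope of the lines y = a_i + i · x (there are 5 lines, with slopes 0, 1, ..., 4). Only the lines that attain the minimum somewhere contribute to roots; other lines are dominated. Here the surviving (envelope) indices are i = 4, i = 3, i = 2, i = 1, i = 0.
Intersections between consecutive envelope lines give the roots: for adjacent envelope indices i < j the intersection is x = (a_i − a_j) / (j − i). Reading off the sorted break points: {1, 4, 6, 8}.
Verification: at each break x_0, at least two indices attain the minimum of min_i(a_i + i · x_0).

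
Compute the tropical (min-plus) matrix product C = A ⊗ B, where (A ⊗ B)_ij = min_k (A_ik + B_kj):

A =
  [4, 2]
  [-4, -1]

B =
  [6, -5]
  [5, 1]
A ⊗ B =
  [7, -1]
  [2, -9]

Apply the min-plus product entry-by-entry:
  C[0][0] = min over k of (A[0][0] + B[0][0] = 4 + 6 = 10, A[0][1] + B[1][0] = 2 + 5 = 7) = 7 (attained at k = 1)
  C[0][1] = min over k of (A[0][0] + B[0][1] = 4 + -5 = -1, A[0][1] + B[1][1] = 2 + 1 = 3) = -1 (attained at k = 0)
  C[1][0] = min over k of (A[1][0] + B[0][0] = -4 + 6 = 2, A[1][1] + B[1][0] = -1 + 5 = 4) = 2 (attained at k = 0)
  C[1][1] = min over k of (A[1][0] + B[0][1] = -4 + -5 = -9, A[1][1] + B[1][1] = -1 + 1 = 0) = -9 (attained at k = 0)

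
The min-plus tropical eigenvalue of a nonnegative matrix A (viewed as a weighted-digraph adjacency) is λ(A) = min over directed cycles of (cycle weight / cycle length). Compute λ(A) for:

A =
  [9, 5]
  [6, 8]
λ(A) = 11/2

Enumerate directed cycles and compute their means (weight / length). Sample:
  cycle 0 → 0: weight = 9, length = 1, mean = 9/1 ≈ 9.000
  cycle 1 → 1: weight = 8, length = 1, mean = 8/1 ≈ 8.000
  cycle 0 → 1 → 0: weight = 11, length = 2, mean = 11/2 ≈ 5.500
  cycle 1 → 0 → 1: weight = 11, length = 2, mean = 11/2 ≈ 5.500
Minimum mean = 5.500, attained e.g. along the cycle 0 → 1 → 0 with weight 11 and length 2. So λ(A) = 11/2 = 11/2.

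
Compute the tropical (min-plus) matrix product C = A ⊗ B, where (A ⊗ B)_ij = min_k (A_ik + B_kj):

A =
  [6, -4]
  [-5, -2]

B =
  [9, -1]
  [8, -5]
A ⊗ B =
  [4, -9]
  [4, -7]

Apply the min-plus product entry-by-entry:
  C[0][0] = min over k of (A[0][0] + B[0][0] = 6 + 9 = 15, A[0][1] + B[1][0] = -4 + 8 = 4) = 4 (attained at k = 1)
  C[0][1] = min over k of (A[0][0] + B[0][1] = 6 + -1 = 5, A[0][1] + B[1][1] = -4 + -5 = -9) = -9 (attained at k = 1)
  C[1][0] = min over k of (A[1][0] + B[0][0] = -5 + 9 = 4, A[1][1] + B[1][0] = -2 + 8 = 6) = 4 (attained at k = 0)
  C[1][1] = min over k of (A[1][0] + B[0][1] = -5 + -1 = -6, A[1][1] + B[1][1] = -2 + -5 = -7) = -7 (attained at k = 1)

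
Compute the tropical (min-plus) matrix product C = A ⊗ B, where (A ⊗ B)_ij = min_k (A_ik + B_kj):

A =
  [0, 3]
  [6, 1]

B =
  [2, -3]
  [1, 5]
A ⊗ B =
  [2, -3]
  [2, 3]

Apply the min-plus product entry-by-entry:
  C[0][0] = min over k of (A[0][0] + B[0][0] = 0 + 2 = 2, A[0][1] + B[1][0] = 3 + 1 = 4) = 2 (attained at k = 0)
  C[0][1] = min over k of (A[0][0] + B[0][1] = 0 + -3 = -3, A[0][1] + B[1][1] = 3 + 5 = 8) = -3 (attained at k = 0)
  C[1][0] = min over k of (A[1][0] + B[0][0] = 6 + 2 = 8, A[1][1] + B[1][0] = 1 + 1 = 2) = 2 (attained at k = 1)
  C[1][1] = min over k of (A[1][0] + B[0][1] = 6 + -3 = 3, A[1][1] + B[1][1] = 1 + 5 = 6) = 3 (attained at k = 0)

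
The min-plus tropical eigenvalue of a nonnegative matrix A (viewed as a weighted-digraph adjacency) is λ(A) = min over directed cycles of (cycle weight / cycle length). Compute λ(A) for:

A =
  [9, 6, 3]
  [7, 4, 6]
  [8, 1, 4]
λ(A) = 7/2

Enumerate directed cycles and compute their means (weight / length). Sample:
  cycle 0 → 0: weight = 9, length = 1, mean = 9/1 ≈ 9.000
  cycle 1 → 1: weight = 4, length = 1, mean = 4/1 ≈ 4.000
  cycle 2 → 2: weight = 4, length = 1, mean = 4/1 ≈ 4.000
  cycle 0 → 1 → 0: weight = 13, length = 2, mean = 13/2 ≈ 6.500
  cycle 0 → 2 → 0: weight = 11, length = 2, mean = 11/2 ≈ 5.500
  cycle 1 → 0 → 1: weight = 13, length = 2, mean = 13/2 ≈ 6.500
Minimum mean = 3.500, attained e.g. along the cycle 1 → 2 → 1 with weight 7 and length 2. So λ(A) = 7/2 = 7/2.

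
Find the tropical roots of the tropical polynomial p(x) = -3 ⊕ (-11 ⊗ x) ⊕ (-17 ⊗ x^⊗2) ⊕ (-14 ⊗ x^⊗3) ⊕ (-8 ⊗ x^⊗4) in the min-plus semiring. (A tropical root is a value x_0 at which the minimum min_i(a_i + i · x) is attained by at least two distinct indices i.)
Roots: {-6, -3, 6, 8}

Each tropical root is a break point of the lower envelope of the lines y = a_i + i · x (there are 5 lines, with slopes 0, 1, ..., 4). Only the lines that attain the minimum somewhere contribute to roots; other lines are dominated. Here the surviving (envelope) indices are i = 4, i = 3, i = 2, i = 1, i = 0.
Intersections between consecutive envelope lines give the roots: for adjacent envelope indices i < j the intersection is x = (a_i − a_j) / (j − i). Reading off the sorted break points: {-6, -3, 6, 8}.
Verification: at each break x_0, at least two indices attain the minimum of min_i(a_i + i · x_0).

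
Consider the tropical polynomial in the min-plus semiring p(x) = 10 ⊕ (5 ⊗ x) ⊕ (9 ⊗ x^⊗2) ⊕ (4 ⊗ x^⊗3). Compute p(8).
p(8) = 10

A tropical monomial a ⊗ x^⊗i evaluates to a + i · x. Evaluating each term at x = 8:
  Term 0 contributes 10 + 0 · 8 = 10
  Term 1 contributes 5 + 1 · 8 = 13
  Term 2 contributes 9 + 2 · 8 = 25
  Term 3 contributes 4 + 3 · 8 = 28
p(8) = ⊕ of these = min[10, 13, 25, 28] = 10.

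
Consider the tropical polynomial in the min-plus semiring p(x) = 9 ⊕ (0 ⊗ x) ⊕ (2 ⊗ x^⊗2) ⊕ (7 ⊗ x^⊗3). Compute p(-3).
p(-3) = -4

A tropical monomial a ⊗ x^⊗i evaluates to a + i · x. Evaluating each term at x = -3:
  Term 0 contributes 9 + 0 · -3 = 9
  Term 1 contributes 0 + 1 · -3 = -3
  Term 2 contributes 2 + 2 · -3 = -4
  Term 3 contributes 7 + 3 · -3 = -2
p(-3) = ⊕ of these = min[9, -3, -4, -2] = -4.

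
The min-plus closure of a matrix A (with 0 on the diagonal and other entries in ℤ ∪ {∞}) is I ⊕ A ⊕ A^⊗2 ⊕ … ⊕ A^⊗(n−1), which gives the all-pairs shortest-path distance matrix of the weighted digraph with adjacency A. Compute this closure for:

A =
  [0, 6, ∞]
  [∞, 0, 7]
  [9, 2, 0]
Closure =
  [0, 6, 13]
  [16, 0, 7]
  [9, 2, 0]

This is the Floyd-Warshall all-pairs shortest-path computation. For each intermediate vertex k = 0, 1, …, 2, update dist[i][j] ← min(dist[i][j], dist[i][k] + dist[k][j]). The final matrix gives, for each (i, j), the minimum total weight of any directed path from i to j (possibly empty when i = j).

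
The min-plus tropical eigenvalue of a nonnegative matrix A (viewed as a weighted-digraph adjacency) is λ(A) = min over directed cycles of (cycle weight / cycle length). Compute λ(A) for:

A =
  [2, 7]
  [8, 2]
λ(A) = 2

Enumerate directed cycles and compute their means (weight / length). Sample:
  cycle 0 → 0: weight = 2, length = 1, mean = 2/1 ≈ 2.000
  cycle 1 → 1: weight = 2, length = 1, mean = 2/1 ≈ 2.000
  cycle 0 → 1 → 0: weight = 15, length = 2, mean = 15/2 ≈ 7.500
  cycle 1 → 0 → 1: weight = 15, length = 2, mean = 15/2 ≈ 7.500
Minimum mean = 2.000, attained e.g. along the cycle 0 → 0 with weight 2 and length 1. So λ(A) = 2/1 = 2.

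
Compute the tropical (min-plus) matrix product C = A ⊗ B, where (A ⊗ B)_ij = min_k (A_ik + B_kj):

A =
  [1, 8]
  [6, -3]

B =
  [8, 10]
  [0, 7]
A ⊗ B =
  [8, 11]
  [-3, 4]

Apply the min-plus product entry-by-entry:
  C[0][0] = min over k of (A[0][0] + B[0][0] = 1 + 8 = 9, A[0][1] + B[1][0] = 8 + 0 = 8) = 8 (attained at k = 1)
  C[0][1] = min over k of (A[0][0] + B[0][1] = 1 + 10 = 11, A[0][1] + B[1][1] = 8 + 7 = 15) = 11 (attained at k = 0)
  C[1][0] = min over k of (A[1][0] + B[0][0] = 6 + 8 = 14, A[1][1] + B[1][0] = -3 + 0 = -3) = -3 (attained at k = 1)
  C[1][1] = min over k of (A[1][0] + B[0][1] = 6 + 10 = 16, A[1][1] + B[1][1] = -3 + 7 = 4) = 4 (attained at k = 1)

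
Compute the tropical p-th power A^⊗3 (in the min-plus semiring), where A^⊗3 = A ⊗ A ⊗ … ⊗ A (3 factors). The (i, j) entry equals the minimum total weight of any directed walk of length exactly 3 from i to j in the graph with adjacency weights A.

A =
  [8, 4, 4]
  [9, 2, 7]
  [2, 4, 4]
A^⊗3 =
  [10, 8, 10]
  [11, 6, 11]
  [8, 8, 10]

Each entry (A^⊗3)_ij equals the minimum over all length-3 walks i = v_0 → v_1 → … → v_3 = j of Σ_t A[v_t][v_{t+1}]. For example, for (i, j) = (0, 2) we minimise over 9 possible intermediate vertex sequences; the minimum is 10, attained along the walk 0 → 2 → 0 → 2.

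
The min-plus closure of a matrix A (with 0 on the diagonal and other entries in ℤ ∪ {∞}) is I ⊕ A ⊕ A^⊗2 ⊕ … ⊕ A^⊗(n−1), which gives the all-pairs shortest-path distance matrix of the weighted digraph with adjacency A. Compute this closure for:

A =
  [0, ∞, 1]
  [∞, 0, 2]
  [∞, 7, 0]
Closure =
  [0, 8, 1]
  [∞, 0, 2]
  [∞, 7, 0]

This is the Floyd-Warshall all-pairs shortest-path computation. For each intermediate vertex k = 0, 1, …, 2, update dist[i][j] ← min(dist[i][j], dist[i][k] + dist[k][j]). The final matrix gives, for each (i, j), the minimum total weight of any directed path from i to j (possibly empty when i = j).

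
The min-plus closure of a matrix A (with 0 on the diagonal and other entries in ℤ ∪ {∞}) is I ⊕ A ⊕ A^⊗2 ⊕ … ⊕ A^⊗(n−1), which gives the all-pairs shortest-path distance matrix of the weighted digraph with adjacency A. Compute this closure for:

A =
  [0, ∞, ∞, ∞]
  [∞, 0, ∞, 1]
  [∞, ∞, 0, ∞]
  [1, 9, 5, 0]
Closure =
  [0, ∞, ∞, ∞]
  [2, 0, 6, 1]
  [∞, ∞, 0, ∞]
  [1, 9, 5, 0]

This is the Floyd-Warshall all-pairs shortest-path computation. For each intermediate vertex k = 0, 1, …, 3, update dist[i][j] ← min(dist[i][j], dist[i][k] + dist[k][j]). The final matrix gives, for each (i, j), the minimum total weight of any directed path from i to j (possibly empty when i = j).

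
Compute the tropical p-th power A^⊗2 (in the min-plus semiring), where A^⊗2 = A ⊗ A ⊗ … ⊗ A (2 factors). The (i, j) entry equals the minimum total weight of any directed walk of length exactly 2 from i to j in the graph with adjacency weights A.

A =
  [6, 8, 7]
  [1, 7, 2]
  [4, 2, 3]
A^⊗2 =
  [9, 9, 10]
  [6, 4, 5]
  [3, 5, 4]

Each entry (A^⊗2)_ij equals the minimum over all length-2 walks i = v_0 → v_1 → … → v_2 = j of Σ_t A[v_t][v_{t+1}]. For example, for (i, j) = (0, 2) we minimise over 3 possible intermediate vertex sequences; the minimum is 10, attained along the walk 0 → 1 → 2.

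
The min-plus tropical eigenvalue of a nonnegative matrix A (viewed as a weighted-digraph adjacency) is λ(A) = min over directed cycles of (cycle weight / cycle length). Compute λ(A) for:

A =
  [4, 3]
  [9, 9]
λ(A) = 4

Enumerate directed cycles and compute their means (weight / length). Sample:
  cycle 0 → 0: weight = 4, length = 1, mean = 4/1 ≈ 4.000
  cycle 1 → 1: weight = 9, length = 1, mean = 9/1 ≈ 9.000
  cycle 0 → 1 → 0: weight = 12, length = 2, mean = 12/2 ≈ 6.000
  cycle 1 → 0 → 1: weight = 12, length = 2, mean = 12/2 ≈ 6.000
Minimum mean = 4.000, attained e.g. along the cycle 0 → 0 with weight 4 and length 1. So λ(A) = 4/1 = 4.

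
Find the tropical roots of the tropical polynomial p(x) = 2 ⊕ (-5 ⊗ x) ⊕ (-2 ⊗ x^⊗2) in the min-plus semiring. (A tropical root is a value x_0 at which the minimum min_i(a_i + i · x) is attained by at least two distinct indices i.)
Roots: {-3, 7}

Each tropical root is a break point of the lower envelope of the lines y = a_i + i · x (there are 3 lines, with slopes 0, 1, ..., 2). Only the lines that attain the minimum somewhere contribute to roots; other lines are dominated. Here the surviving (envelope) indices are i = 2, i = 1, i = 0.
Intersections between consecutive envelope lines give the roots: for adjacent envelope indices i < j the intersection is x = (a_i − a_j) / (j − i). Reading off the sorted break points: {-3, 7}.
Verification: at each break x_0, at least two indices attain the minimum of min_i(a_i + i · x_0).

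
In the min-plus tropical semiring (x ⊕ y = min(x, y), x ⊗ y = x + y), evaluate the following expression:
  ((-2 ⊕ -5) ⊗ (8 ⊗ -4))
((-2 ⊕ -5) ⊗ (8 ⊗ -4)) = -1

Expand innermost to outermost. Recall ⊕ takes the minimum of its arguments and ⊗ takes their sum. Working out the expression ((-2 ⊕ -5) ⊗ (8 ⊗ -4)) gives -1.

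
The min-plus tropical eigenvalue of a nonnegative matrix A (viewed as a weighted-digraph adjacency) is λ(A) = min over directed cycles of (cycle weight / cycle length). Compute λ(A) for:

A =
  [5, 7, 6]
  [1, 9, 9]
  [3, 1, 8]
λ(A) = 8/3

Enumerate directed cycles and compute their means (weight / length). Sample:
  cycle 0 → 0: weight = 5, length = 1, mean = 5/1 ≈ 5.000
  cycle 1 → 1: weight = 9, length = 1, mean = 9/1 ≈ 9.000
  cycle 2 → 2: weight = 8, length = 1, mean = 8/1 ≈ 8.000
  cycle 0 → 1 → 0: weight = 8, length = 2, mean = 8/2 ≈ 4.000
  cycle 0 → 2 → 0: weight = 9, length = 2, mean = 9/2 ≈ 4.500
  cycle 1 → 0 → 1: weight = 8, length = 2, mean = 8/2 ≈ 4.000
Minimum mean = 2.667, attained e.g. along the cycle 0 → 2 → 1 → 0 with weight 8 and length 3. So λ(A) = 8/3 = 8/3.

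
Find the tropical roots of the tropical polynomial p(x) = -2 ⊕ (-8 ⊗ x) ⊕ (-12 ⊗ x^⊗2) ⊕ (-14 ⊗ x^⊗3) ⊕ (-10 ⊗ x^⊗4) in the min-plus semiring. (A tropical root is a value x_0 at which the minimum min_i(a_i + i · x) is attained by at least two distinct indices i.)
Roots: {-4, 2, 4, 6}

Each tropical root is a break point of the lower envelope of the lines y = a_i + i · x (there are 5 lines, with slopes 0, 1, ..., 4). Only the lines that attain the minimum somewhere contribute to roots; other lines are dominated. Here the surviving (envelope) indices are i = 4, i = 3, i = 2, i = 1, i = 0.
Intersections between consecutive envelope lines give the roots: for adjacent envelope indices i < j the intersection is x = (a_i − a_j) / (j − i). Reading off the sorted break points: {-4, 2, 4, 6}.
Verification: at each break x_0, at least two indices attain the minimum of min_i(a_i + i · x_0).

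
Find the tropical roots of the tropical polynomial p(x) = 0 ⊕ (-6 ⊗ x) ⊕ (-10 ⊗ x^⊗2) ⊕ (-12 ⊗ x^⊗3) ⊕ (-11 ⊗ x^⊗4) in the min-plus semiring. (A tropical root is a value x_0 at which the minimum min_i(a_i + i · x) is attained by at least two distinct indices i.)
Roots: {-1, 2, 4, 6}

Each tropical root is a break point of the lower envelope of the lines y = a_i + i · x (there are 5 lines, with slopes 0, 1, ..., 4). Only the lines that attain the minimum somewhere contribute to roots; other lines are dominated. Here the surviving (envelope) indices are i = 4, i = 3, i = 2, i = 1, i = 0.
Intersections between consecutive envelope lines give the roots: for adjacent envelope indices i < j the intersection is x = (a_i − a_j) / (j − i). Reading off the sorted break points: {-1, 2, 4, 6}.
Verification: at each break x_0, at least two indices attain the minimum of min_i(a_i + i · x_0).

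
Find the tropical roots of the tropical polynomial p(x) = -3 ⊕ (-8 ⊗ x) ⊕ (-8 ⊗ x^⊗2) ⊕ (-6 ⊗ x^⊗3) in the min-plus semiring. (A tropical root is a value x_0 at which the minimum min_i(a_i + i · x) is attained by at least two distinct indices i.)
Roots: {-2, 0, 5}

Each tropical root is a break point of the lower envelope of the lines y = a_i + i · x (there are 4 lines, with slopes 0, 1, ..., 3). Only the lines that attain the minimum somewhere contribute to roots; other lines are dominated. Here the surviving (envelope) indices are i = 3, i = 2, i = 1, i = 0.
Intersections between consecutive envelope lines give the roots: for adjacent envelope indices i < j the intersection is x = (a_i − a_j) / (j − i). Reading off the sorted break points: {-2, 0, 5}.
Verification: at each break x_0, at least two indices attain the minimum of min_i(a_i + i · x_0).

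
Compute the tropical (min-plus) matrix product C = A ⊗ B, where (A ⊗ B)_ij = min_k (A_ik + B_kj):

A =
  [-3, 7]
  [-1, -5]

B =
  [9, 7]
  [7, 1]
A ⊗ B =
  [6, 4]
  [2, -4]

Apply the min-plus product entry-by-entry:
  C[0][0] = min over k of (A[0][0] + B[0][0] = -3 + 9 = 6, A[0][1] + B[1][0] = 7 + 7 = 14) = 6 (attained at k = 0)
  C[0][1] = min over k of (A[0][0] + B[0][1] = -3 + 7 = 4, A[0][1] + B[1][1] = 7 + 1 = 8) = 4 (attained at k = 0)
  C[1][0] = min over k of (A[1][0] + B[0][0] = -1 + 9 = 8, A[1][1] + B[1][0] = -5 + 7 = 2) = 2 (attained at k = 1)
  C[1][1] = min over k of (A[1][0] + B[0][1] = -1 + 7 = 6, A[1][1] + B[1][1] = -5 + 1 = -4) = -4 (attained at k = 1)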